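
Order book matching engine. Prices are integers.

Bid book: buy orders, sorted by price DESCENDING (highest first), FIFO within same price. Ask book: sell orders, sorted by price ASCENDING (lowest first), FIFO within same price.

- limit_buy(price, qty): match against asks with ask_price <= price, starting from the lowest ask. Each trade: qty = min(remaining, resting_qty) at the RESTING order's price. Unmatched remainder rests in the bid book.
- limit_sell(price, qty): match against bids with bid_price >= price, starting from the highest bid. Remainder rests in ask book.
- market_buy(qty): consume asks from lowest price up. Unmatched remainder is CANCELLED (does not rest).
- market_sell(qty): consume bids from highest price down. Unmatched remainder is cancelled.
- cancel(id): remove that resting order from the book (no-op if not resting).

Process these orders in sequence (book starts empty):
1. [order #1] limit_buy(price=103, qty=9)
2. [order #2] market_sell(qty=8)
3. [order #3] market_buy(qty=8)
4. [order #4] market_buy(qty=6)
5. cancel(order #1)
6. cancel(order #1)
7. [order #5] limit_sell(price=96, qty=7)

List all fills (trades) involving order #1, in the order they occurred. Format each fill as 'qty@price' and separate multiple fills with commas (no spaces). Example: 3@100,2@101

After op 1 [order #1] limit_buy(price=103, qty=9): fills=none; bids=[#1:9@103] asks=[-]
After op 2 [order #2] market_sell(qty=8): fills=#1x#2:8@103; bids=[#1:1@103] asks=[-]
After op 3 [order #3] market_buy(qty=8): fills=none; bids=[#1:1@103] asks=[-]
After op 4 [order #4] market_buy(qty=6): fills=none; bids=[#1:1@103] asks=[-]
After op 5 cancel(order #1): fills=none; bids=[-] asks=[-]
After op 6 cancel(order #1): fills=none; bids=[-] asks=[-]
After op 7 [order #5] limit_sell(price=96, qty=7): fills=none; bids=[-] asks=[#5:7@96]

Answer: 8@103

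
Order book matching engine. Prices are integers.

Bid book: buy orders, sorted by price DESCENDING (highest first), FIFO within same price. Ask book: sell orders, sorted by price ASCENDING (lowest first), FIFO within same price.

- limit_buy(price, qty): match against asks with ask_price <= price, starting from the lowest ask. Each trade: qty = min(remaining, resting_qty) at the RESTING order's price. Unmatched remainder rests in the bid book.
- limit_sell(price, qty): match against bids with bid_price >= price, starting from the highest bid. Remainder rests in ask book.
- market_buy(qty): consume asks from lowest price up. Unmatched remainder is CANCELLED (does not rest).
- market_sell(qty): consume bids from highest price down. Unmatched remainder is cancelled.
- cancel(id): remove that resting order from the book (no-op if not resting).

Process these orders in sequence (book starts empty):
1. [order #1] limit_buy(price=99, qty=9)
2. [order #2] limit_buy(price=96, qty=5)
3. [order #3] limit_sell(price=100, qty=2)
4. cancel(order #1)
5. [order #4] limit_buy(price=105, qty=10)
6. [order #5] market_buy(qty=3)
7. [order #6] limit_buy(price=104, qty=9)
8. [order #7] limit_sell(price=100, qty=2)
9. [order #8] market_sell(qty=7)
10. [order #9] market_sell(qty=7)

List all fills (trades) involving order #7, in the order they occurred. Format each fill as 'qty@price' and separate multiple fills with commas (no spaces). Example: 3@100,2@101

After op 1 [order #1] limit_buy(price=99, qty=9): fills=none; bids=[#1:9@99] asks=[-]
After op 2 [order #2] limit_buy(price=96, qty=5): fills=none; bids=[#1:9@99 #2:5@96] asks=[-]
After op 3 [order #3] limit_sell(price=100, qty=2): fills=none; bids=[#1:9@99 #2:5@96] asks=[#3:2@100]
After op 4 cancel(order #1): fills=none; bids=[#2:5@96] asks=[#3:2@100]
After op 5 [order #4] limit_buy(price=105, qty=10): fills=#4x#3:2@100; bids=[#4:8@105 #2:5@96] asks=[-]
After op 6 [order #5] market_buy(qty=3): fills=none; bids=[#4:8@105 #2:5@96] asks=[-]
After op 7 [order #6] limit_buy(price=104, qty=9): fills=none; bids=[#4:8@105 #6:9@104 #2:5@96] asks=[-]
After op 8 [order #7] limit_sell(price=100, qty=2): fills=#4x#7:2@105; bids=[#4:6@105 #6:9@104 #2:5@96] asks=[-]
After op 9 [order #8] market_sell(qty=7): fills=#4x#8:6@105 #6x#8:1@104; bids=[#6:8@104 #2:5@96] asks=[-]
After op 10 [order #9] market_sell(qty=7): fills=#6x#9:7@104; bids=[#6:1@104 #2:5@96] asks=[-]

Answer: 2@105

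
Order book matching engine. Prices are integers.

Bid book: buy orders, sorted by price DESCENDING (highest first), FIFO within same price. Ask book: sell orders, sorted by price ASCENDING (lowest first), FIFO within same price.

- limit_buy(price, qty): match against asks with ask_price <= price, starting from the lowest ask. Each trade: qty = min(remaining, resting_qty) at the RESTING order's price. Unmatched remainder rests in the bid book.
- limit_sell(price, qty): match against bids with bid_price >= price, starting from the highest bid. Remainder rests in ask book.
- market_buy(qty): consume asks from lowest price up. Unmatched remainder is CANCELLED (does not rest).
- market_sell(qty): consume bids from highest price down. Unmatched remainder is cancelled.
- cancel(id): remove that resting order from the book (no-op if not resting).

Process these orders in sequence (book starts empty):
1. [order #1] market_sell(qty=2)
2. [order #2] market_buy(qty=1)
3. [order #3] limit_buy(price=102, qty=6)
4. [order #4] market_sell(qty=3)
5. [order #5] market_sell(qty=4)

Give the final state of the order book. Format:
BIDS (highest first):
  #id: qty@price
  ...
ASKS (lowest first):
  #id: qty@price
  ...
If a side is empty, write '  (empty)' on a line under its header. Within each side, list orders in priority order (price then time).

Answer: BIDS (highest first):
  (empty)
ASKS (lowest first):
  (empty)

Derivation:
After op 1 [order #1] market_sell(qty=2): fills=none; bids=[-] asks=[-]
After op 2 [order #2] market_buy(qty=1): fills=none; bids=[-] asks=[-]
After op 3 [order #3] limit_buy(price=102, qty=6): fills=none; bids=[#3:6@102] asks=[-]
After op 4 [order #4] market_sell(qty=3): fills=#3x#4:3@102; bids=[#3:3@102] asks=[-]
After op 5 [order #5] market_sell(qty=4): fills=#3x#5:3@102; bids=[-] asks=[-]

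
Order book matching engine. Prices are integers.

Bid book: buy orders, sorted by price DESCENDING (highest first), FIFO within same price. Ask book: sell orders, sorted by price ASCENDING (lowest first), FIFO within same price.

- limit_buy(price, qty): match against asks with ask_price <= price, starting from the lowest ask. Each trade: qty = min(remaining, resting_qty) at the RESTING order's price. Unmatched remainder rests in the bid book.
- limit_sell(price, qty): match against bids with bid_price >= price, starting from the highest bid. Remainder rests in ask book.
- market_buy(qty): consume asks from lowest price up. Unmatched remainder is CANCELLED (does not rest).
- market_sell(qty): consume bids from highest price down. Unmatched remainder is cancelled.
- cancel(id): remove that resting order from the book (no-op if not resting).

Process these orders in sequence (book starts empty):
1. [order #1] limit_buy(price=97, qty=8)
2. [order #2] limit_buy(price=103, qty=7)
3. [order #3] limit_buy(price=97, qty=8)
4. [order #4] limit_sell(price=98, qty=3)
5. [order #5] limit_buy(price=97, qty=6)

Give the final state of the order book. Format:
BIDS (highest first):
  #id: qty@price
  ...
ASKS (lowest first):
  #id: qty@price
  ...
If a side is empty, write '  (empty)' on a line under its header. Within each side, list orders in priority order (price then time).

After op 1 [order #1] limit_buy(price=97, qty=8): fills=none; bids=[#1:8@97] asks=[-]
After op 2 [order #2] limit_buy(price=103, qty=7): fills=none; bids=[#2:7@103 #1:8@97] asks=[-]
After op 3 [order #3] limit_buy(price=97, qty=8): fills=none; bids=[#2:7@103 #1:8@97 #3:8@97] asks=[-]
After op 4 [order #4] limit_sell(price=98, qty=3): fills=#2x#4:3@103; bids=[#2:4@103 #1:8@97 #3:8@97] asks=[-]
After op 5 [order #5] limit_buy(price=97, qty=6): fills=none; bids=[#2:4@103 #1:8@97 #3:8@97 #5:6@97] asks=[-]

Answer: BIDS (highest first):
  #2: 4@103
  #1: 8@97
  #3: 8@97
  #5: 6@97
ASKS (lowest first):
  (empty)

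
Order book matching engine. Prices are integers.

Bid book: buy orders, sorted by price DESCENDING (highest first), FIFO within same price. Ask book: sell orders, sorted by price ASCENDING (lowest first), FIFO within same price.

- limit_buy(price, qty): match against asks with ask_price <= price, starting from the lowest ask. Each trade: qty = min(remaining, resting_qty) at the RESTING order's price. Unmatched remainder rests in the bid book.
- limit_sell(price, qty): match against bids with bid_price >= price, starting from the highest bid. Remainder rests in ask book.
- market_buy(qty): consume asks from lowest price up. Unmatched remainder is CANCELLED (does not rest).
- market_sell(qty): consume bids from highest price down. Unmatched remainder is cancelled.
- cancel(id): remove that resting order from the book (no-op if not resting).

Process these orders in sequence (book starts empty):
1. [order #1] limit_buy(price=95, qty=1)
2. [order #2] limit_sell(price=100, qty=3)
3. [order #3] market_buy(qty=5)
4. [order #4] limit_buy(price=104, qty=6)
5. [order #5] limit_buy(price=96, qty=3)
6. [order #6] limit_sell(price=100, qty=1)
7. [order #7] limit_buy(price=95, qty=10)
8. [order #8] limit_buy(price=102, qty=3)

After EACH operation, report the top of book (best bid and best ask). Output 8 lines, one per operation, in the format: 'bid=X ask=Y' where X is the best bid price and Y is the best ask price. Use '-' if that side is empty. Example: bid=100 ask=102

After op 1 [order #1] limit_buy(price=95, qty=1): fills=none; bids=[#1:1@95] asks=[-]
After op 2 [order #2] limit_sell(price=100, qty=3): fills=none; bids=[#1:1@95] asks=[#2:3@100]
After op 3 [order #3] market_buy(qty=5): fills=#3x#2:3@100; bids=[#1:1@95] asks=[-]
After op 4 [order #4] limit_buy(price=104, qty=6): fills=none; bids=[#4:6@104 #1:1@95] asks=[-]
After op 5 [order #5] limit_buy(price=96, qty=3): fills=none; bids=[#4:6@104 #5:3@96 #1:1@95] asks=[-]
After op 6 [order #6] limit_sell(price=100, qty=1): fills=#4x#6:1@104; bids=[#4:5@104 #5:3@96 #1:1@95] asks=[-]
After op 7 [order #7] limit_buy(price=95, qty=10): fills=none; bids=[#4:5@104 #5:3@96 #1:1@95 #7:10@95] asks=[-]
After op 8 [order #8] limit_buy(price=102, qty=3): fills=none; bids=[#4:5@104 #8:3@102 #5:3@96 #1:1@95 #7:10@95] asks=[-]

Answer: bid=95 ask=-
bid=95 ask=100
bid=95 ask=-
bid=104 ask=-
bid=104 ask=-
bid=104 ask=-
bid=104 ask=-
bid=104 ask=-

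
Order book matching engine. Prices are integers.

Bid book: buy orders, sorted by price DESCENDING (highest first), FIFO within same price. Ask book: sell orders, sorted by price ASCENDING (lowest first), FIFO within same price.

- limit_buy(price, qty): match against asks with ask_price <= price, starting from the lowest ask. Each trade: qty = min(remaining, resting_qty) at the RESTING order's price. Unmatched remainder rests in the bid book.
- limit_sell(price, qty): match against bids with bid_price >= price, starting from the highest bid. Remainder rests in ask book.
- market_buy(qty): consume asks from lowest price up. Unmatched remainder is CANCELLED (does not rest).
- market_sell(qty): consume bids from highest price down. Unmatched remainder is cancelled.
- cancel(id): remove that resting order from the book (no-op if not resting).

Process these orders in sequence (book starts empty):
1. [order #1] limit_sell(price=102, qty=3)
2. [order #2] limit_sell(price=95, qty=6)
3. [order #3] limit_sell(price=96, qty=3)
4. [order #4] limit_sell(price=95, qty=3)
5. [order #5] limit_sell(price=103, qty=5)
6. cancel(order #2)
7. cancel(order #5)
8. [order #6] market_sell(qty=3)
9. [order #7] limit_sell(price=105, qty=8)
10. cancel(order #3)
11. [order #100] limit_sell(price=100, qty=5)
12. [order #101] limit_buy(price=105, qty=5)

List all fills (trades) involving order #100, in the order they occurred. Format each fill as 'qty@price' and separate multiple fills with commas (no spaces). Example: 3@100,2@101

After op 1 [order #1] limit_sell(price=102, qty=3): fills=none; bids=[-] asks=[#1:3@102]
After op 2 [order #2] limit_sell(price=95, qty=6): fills=none; bids=[-] asks=[#2:6@95 #1:3@102]
After op 3 [order #3] limit_sell(price=96, qty=3): fills=none; bids=[-] asks=[#2:6@95 #3:3@96 #1:3@102]
After op 4 [order #4] limit_sell(price=95, qty=3): fills=none; bids=[-] asks=[#2:6@95 #4:3@95 #3:3@96 #1:3@102]
After op 5 [order #5] limit_sell(price=103, qty=5): fills=none; bids=[-] asks=[#2:6@95 #4:3@95 #3:3@96 #1:3@102 #5:5@103]
After op 6 cancel(order #2): fills=none; bids=[-] asks=[#4:3@95 #3:3@96 #1:3@102 #5:5@103]
After op 7 cancel(order #5): fills=none; bids=[-] asks=[#4:3@95 #3:3@96 #1:3@102]
After op 8 [order #6] market_sell(qty=3): fills=none; bids=[-] asks=[#4:3@95 #3:3@96 #1:3@102]
After op 9 [order #7] limit_sell(price=105, qty=8): fills=none; bids=[-] asks=[#4:3@95 #3:3@96 #1:3@102 #7:8@105]
After op 10 cancel(order #3): fills=none; bids=[-] asks=[#4:3@95 #1:3@102 #7:8@105]
After op 11 [order #100] limit_sell(price=100, qty=5): fills=none; bids=[-] asks=[#4:3@95 #100:5@100 #1:3@102 #7:8@105]
After op 12 [order #101] limit_buy(price=105, qty=5): fills=#101x#4:3@95 #101x#100:2@100; bids=[-] asks=[#100:3@100 #1:3@102 #7:8@105]

Answer: 2@100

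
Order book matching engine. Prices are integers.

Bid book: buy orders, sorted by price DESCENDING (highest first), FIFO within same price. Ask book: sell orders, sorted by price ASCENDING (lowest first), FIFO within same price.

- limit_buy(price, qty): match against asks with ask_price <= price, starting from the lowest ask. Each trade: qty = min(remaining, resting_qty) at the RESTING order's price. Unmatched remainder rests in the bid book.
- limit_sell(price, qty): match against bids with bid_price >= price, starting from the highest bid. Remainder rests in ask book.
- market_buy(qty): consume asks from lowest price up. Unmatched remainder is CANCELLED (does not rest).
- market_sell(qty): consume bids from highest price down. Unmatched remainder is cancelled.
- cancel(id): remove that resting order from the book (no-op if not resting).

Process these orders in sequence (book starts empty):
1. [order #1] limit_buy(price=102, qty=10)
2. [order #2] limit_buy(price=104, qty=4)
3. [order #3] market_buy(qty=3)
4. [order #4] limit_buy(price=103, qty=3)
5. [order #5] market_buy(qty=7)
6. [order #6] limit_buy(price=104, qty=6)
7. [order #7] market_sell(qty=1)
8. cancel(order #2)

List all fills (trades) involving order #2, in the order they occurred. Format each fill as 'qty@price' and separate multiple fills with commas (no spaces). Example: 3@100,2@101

Answer: 1@104

Derivation:
After op 1 [order #1] limit_buy(price=102, qty=10): fills=none; bids=[#1:10@102] asks=[-]
After op 2 [order #2] limit_buy(price=104, qty=4): fills=none; bids=[#2:4@104 #1:10@102] asks=[-]
After op 3 [order #3] market_buy(qty=3): fills=none; bids=[#2:4@104 #1:10@102] asks=[-]
After op 4 [order #4] limit_buy(price=103, qty=3): fills=none; bids=[#2:4@104 #4:3@103 #1:10@102] asks=[-]
After op 5 [order #5] market_buy(qty=7): fills=none; bids=[#2:4@104 #4:3@103 #1:10@102] asks=[-]
After op 6 [order #6] limit_buy(price=104, qty=6): fills=none; bids=[#2:4@104 #6:6@104 #4:3@103 #1:10@102] asks=[-]
After op 7 [order #7] market_sell(qty=1): fills=#2x#7:1@104; bids=[#2:3@104 #6:6@104 #4:3@103 #1:10@102] asks=[-]
After op 8 cancel(order #2): fills=none; bids=[#6:6@104 #4:3@103 #1:10@102] asks=[-]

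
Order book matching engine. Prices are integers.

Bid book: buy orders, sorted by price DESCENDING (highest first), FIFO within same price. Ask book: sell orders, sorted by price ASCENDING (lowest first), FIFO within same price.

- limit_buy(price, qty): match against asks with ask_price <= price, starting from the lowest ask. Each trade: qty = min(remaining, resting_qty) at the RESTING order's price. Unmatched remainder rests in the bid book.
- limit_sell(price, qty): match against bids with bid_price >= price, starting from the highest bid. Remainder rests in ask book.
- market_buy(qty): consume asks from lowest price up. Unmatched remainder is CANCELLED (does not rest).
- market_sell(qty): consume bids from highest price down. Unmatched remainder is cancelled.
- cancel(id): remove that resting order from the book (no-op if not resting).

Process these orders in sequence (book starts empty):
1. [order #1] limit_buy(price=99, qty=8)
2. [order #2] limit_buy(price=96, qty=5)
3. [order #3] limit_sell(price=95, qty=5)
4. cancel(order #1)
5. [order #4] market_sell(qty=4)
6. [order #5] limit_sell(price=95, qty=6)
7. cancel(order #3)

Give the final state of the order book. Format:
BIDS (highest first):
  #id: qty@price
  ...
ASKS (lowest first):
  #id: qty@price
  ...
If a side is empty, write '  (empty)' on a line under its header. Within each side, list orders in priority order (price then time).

Answer: BIDS (highest first):
  (empty)
ASKS (lowest first):
  #5: 5@95

Derivation:
After op 1 [order #1] limit_buy(price=99, qty=8): fills=none; bids=[#1:8@99] asks=[-]
After op 2 [order #2] limit_buy(price=96, qty=5): fills=none; bids=[#1:8@99 #2:5@96] asks=[-]
After op 3 [order #3] limit_sell(price=95, qty=5): fills=#1x#3:5@99; bids=[#1:3@99 #2:5@96] asks=[-]
After op 4 cancel(order #1): fills=none; bids=[#2:5@96] asks=[-]
After op 5 [order #4] market_sell(qty=4): fills=#2x#4:4@96; bids=[#2:1@96] asks=[-]
After op 6 [order #5] limit_sell(price=95, qty=6): fills=#2x#5:1@96; bids=[-] asks=[#5:5@95]
After op 7 cancel(order #3): fills=none; bids=[-] asks=[#5:5@95]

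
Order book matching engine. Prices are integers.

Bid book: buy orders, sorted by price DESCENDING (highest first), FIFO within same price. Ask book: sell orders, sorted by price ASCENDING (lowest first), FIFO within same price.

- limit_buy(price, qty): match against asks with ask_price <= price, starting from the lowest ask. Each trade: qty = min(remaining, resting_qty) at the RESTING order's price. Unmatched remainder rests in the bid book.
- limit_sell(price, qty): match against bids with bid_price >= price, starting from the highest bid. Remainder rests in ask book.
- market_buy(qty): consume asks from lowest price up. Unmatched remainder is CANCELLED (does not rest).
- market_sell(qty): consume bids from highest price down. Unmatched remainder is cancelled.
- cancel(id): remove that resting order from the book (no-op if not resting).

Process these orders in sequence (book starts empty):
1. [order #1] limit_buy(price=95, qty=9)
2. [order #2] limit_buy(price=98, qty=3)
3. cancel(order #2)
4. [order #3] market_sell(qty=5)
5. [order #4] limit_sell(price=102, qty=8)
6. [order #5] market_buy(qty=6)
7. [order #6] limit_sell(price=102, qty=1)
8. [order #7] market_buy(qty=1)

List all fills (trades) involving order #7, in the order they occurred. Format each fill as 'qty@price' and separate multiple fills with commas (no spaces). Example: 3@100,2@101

Answer: 1@102

Derivation:
After op 1 [order #1] limit_buy(price=95, qty=9): fills=none; bids=[#1:9@95] asks=[-]
After op 2 [order #2] limit_buy(price=98, qty=3): fills=none; bids=[#2:3@98 #1:9@95] asks=[-]
After op 3 cancel(order #2): fills=none; bids=[#1:9@95] asks=[-]
After op 4 [order #3] market_sell(qty=5): fills=#1x#3:5@95; bids=[#1:4@95] asks=[-]
After op 5 [order #4] limit_sell(price=102, qty=8): fills=none; bids=[#1:4@95] asks=[#4:8@102]
After op 6 [order #5] market_buy(qty=6): fills=#5x#4:6@102; bids=[#1:4@95] asks=[#4:2@102]
After op 7 [order #6] limit_sell(price=102, qty=1): fills=none; bids=[#1:4@95] asks=[#4:2@102 #6:1@102]
After op 8 [order #7] market_buy(qty=1): fills=#7x#4:1@102; bids=[#1:4@95] asks=[#4:1@102 #6:1@102]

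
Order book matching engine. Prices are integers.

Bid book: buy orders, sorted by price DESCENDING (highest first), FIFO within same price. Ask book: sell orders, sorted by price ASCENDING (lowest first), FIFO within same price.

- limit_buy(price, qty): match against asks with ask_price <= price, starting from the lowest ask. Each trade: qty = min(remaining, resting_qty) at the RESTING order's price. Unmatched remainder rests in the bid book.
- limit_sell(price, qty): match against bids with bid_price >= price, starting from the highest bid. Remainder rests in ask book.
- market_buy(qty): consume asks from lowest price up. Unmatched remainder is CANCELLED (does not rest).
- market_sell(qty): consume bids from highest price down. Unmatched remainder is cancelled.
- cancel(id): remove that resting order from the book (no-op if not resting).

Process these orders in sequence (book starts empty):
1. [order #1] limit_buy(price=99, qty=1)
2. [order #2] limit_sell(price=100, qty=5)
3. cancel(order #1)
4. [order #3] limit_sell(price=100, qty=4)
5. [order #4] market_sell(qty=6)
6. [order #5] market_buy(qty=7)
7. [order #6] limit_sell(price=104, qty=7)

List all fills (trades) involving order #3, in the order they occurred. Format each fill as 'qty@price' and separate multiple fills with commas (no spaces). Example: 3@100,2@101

After op 1 [order #1] limit_buy(price=99, qty=1): fills=none; bids=[#1:1@99] asks=[-]
After op 2 [order #2] limit_sell(price=100, qty=5): fills=none; bids=[#1:1@99] asks=[#2:5@100]
After op 3 cancel(order #1): fills=none; bids=[-] asks=[#2:5@100]
After op 4 [order #3] limit_sell(price=100, qty=4): fills=none; bids=[-] asks=[#2:5@100 #3:4@100]
After op 5 [order #4] market_sell(qty=6): fills=none; bids=[-] asks=[#2:5@100 #3:4@100]
After op 6 [order #5] market_buy(qty=7): fills=#5x#2:5@100 #5x#3:2@100; bids=[-] asks=[#3:2@100]
After op 7 [order #6] limit_sell(price=104, qty=7): fills=none; bids=[-] asks=[#3:2@100 #6:7@104]

Answer: 2@100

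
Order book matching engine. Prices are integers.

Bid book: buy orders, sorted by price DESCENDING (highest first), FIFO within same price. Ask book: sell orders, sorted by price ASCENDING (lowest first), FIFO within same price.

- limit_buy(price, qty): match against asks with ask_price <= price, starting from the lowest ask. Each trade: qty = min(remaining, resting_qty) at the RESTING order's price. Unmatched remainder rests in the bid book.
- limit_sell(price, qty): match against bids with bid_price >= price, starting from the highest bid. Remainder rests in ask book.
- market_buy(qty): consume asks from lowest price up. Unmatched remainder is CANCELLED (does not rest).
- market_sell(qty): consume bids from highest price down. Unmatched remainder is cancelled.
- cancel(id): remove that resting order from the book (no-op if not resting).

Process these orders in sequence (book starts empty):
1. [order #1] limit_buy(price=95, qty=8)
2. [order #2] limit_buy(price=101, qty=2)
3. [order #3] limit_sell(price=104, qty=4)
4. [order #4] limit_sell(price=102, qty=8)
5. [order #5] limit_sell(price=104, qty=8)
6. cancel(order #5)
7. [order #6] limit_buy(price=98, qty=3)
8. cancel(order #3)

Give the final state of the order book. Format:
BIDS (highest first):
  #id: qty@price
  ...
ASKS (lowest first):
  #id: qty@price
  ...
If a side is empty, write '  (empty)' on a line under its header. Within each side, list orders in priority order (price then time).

Answer: BIDS (highest first):
  #2: 2@101
  #6: 3@98
  #1: 8@95
ASKS (lowest first):
  #4: 8@102

Derivation:
After op 1 [order #1] limit_buy(price=95, qty=8): fills=none; bids=[#1:8@95] asks=[-]
After op 2 [order #2] limit_buy(price=101, qty=2): fills=none; bids=[#2:2@101 #1:8@95] asks=[-]
After op 3 [order #3] limit_sell(price=104, qty=4): fills=none; bids=[#2:2@101 #1:8@95] asks=[#3:4@104]
After op 4 [order #4] limit_sell(price=102, qty=8): fills=none; bids=[#2:2@101 #1:8@95] asks=[#4:8@102 #3:4@104]
After op 5 [order #5] limit_sell(price=104, qty=8): fills=none; bids=[#2:2@101 #1:8@95] asks=[#4:8@102 #3:4@104 #5:8@104]
After op 6 cancel(order #5): fills=none; bids=[#2:2@101 #1:8@95] asks=[#4:8@102 #3:4@104]
After op 7 [order #6] limit_buy(price=98, qty=3): fills=none; bids=[#2:2@101 #6:3@98 #1:8@95] asks=[#4:8@102 #3:4@104]
After op 8 cancel(order #3): fills=none; bids=[#2:2@101 #6:3@98 #1:8@95] asks=[#4:8@102]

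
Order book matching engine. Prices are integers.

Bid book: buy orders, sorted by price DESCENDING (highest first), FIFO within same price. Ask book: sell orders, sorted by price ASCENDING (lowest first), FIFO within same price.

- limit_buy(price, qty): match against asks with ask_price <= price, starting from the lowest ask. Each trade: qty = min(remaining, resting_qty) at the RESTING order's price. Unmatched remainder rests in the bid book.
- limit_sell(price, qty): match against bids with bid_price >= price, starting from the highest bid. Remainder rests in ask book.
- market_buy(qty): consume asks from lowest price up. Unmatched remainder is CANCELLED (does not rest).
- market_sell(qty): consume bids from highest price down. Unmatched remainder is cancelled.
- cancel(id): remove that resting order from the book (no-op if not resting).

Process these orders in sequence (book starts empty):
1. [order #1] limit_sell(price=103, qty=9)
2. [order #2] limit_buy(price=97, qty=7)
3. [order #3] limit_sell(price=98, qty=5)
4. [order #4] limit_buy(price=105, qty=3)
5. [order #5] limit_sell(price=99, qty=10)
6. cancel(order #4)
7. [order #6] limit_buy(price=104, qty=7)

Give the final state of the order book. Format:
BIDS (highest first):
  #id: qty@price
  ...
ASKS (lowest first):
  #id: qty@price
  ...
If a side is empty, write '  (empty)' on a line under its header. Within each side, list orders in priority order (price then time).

After op 1 [order #1] limit_sell(price=103, qty=9): fills=none; bids=[-] asks=[#1:9@103]
After op 2 [order #2] limit_buy(price=97, qty=7): fills=none; bids=[#2:7@97] asks=[#1:9@103]
After op 3 [order #3] limit_sell(price=98, qty=5): fills=none; bids=[#2:7@97] asks=[#3:5@98 #1:9@103]
After op 4 [order #4] limit_buy(price=105, qty=3): fills=#4x#3:3@98; bids=[#2:7@97] asks=[#3:2@98 #1:9@103]
After op 5 [order #5] limit_sell(price=99, qty=10): fills=none; bids=[#2:7@97] asks=[#3:2@98 #5:10@99 #1:9@103]
After op 6 cancel(order #4): fills=none; bids=[#2:7@97] asks=[#3:2@98 #5:10@99 #1:9@103]
After op 7 [order #6] limit_buy(price=104, qty=7): fills=#6x#3:2@98 #6x#5:5@99; bids=[#2:7@97] asks=[#5:5@99 #1:9@103]

Answer: BIDS (highest first):
  #2: 7@97
ASKS (lowest first):
  #5: 5@99
  #1: 9@103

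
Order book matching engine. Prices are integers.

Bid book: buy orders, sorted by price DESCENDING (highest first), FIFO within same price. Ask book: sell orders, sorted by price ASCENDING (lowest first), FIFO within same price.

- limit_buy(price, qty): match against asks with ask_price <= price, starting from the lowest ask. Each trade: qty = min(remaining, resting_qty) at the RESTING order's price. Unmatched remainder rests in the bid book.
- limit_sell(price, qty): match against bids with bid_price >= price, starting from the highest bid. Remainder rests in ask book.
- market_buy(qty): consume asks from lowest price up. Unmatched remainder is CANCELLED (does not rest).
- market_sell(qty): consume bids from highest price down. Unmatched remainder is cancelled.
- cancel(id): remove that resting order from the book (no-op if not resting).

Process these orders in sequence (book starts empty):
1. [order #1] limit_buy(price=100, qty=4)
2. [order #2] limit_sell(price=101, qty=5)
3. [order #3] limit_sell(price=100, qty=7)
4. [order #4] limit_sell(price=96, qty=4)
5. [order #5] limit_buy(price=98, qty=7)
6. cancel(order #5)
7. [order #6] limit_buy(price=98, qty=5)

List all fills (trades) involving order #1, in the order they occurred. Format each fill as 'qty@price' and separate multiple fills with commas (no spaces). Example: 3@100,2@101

After op 1 [order #1] limit_buy(price=100, qty=4): fills=none; bids=[#1:4@100] asks=[-]
After op 2 [order #2] limit_sell(price=101, qty=5): fills=none; bids=[#1:4@100] asks=[#2:5@101]
After op 3 [order #3] limit_sell(price=100, qty=7): fills=#1x#3:4@100; bids=[-] asks=[#3:3@100 #2:5@101]
After op 4 [order #4] limit_sell(price=96, qty=4): fills=none; bids=[-] asks=[#4:4@96 #3:3@100 #2:5@101]
After op 5 [order #5] limit_buy(price=98, qty=7): fills=#5x#4:4@96; bids=[#5:3@98] asks=[#3:3@100 #2:5@101]
After op 6 cancel(order #5): fills=none; bids=[-] asks=[#3:3@100 #2:5@101]
After op 7 [order #6] limit_buy(price=98, qty=5): fills=none; bids=[#6:5@98] asks=[#3:3@100 #2:5@101]

Answer: 4@100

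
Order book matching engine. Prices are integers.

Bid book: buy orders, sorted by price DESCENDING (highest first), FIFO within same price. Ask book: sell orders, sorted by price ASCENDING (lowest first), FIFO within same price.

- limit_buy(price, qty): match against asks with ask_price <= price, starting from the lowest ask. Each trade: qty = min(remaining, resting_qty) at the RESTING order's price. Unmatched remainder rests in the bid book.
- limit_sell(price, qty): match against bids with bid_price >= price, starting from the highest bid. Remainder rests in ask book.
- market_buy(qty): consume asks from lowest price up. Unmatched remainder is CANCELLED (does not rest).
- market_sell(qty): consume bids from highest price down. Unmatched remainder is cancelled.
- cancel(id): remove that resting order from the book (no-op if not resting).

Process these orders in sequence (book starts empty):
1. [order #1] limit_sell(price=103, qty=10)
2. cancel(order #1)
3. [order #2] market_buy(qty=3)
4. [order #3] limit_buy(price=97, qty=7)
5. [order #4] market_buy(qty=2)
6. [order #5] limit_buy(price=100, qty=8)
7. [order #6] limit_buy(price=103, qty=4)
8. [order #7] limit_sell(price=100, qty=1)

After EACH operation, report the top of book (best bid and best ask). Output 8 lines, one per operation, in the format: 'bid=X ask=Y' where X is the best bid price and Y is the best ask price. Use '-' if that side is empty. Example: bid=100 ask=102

After op 1 [order #1] limit_sell(price=103, qty=10): fills=none; bids=[-] asks=[#1:10@103]
After op 2 cancel(order #1): fills=none; bids=[-] asks=[-]
After op 3 [order #2] market_buy(qty=3): fills=none; bids=[-] asks=[-]
After op 4 [order #3] limit_buy(price=97, qty=7): fills=none; bids=[#3:7@97] asks=[-]
After op 5 [order #4] market_buy(qty=2): fills=none; bids=[#3:7@97] asks=[-]
After op 6 [order #5] limit_buy(price=100, qty=8): fills=none; bids=[#5:8@100 #3:7@97] asks=[-]
After op 7 [order #6] limit_buy(price=103, qty=4): fills=none; bids=[#6:4@103 #5:8@100 #3:7@97] asks=[-]
After op 8 [order #7] limit_sell(price=100, qty=1): fills=#6x#7:1@103; bids=[#6:3@103 #5:8@100 #3:7@97] asks=[-]

Answer: bid=- ask=103
bid=- ask=-
bid=- ask=-
bid=97 ask=-
bid=97 ask=-
bid=100 ask=-
bid=103 ask=-
bid=103 ask=-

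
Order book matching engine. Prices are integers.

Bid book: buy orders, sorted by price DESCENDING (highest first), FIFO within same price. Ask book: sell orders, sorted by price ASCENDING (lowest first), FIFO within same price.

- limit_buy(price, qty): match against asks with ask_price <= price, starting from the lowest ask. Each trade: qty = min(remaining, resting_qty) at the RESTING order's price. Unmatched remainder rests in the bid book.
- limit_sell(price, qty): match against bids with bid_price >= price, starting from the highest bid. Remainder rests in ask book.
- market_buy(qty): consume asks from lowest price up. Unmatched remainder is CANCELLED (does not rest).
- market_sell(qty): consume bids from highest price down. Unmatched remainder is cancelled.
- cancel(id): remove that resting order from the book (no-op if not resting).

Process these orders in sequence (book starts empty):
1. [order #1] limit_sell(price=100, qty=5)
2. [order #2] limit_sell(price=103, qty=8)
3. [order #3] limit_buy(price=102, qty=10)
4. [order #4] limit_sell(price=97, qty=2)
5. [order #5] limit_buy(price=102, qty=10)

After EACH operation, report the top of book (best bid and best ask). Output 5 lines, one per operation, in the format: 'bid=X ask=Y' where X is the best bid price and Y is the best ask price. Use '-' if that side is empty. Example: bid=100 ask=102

After op 1 [order #1] limit_sell(price=100, qty=5): fills=none; bids=[-] asks=[#1:5@100]
After op 2 [order #2] limit_sell(price=103, qty=8): fills=none; bids=[-] asks=[#1:5@100 #2:8@103]
After op 3 [order #3] limit_buy(price=102, qty=10): fills=#3x#1:5@100; bids=[#3:5@102] asks=[#2:8@103]
After op 4 [order #4] limit_sell(price=97, qty=2): fills=#3x#4:2@102; bids=[#3:3@102] asks=[#2:8@103]
After op 5 [order #5] limit_buy(price=102, qty=10): fills=none; bids=[#3:3@102 #5:10@102] asks=[#2:8@103]

Answer: bid=- ask=100
bid=- ask=100
bid=102 ask=103
bid=102 ask=103
bid=102 ask=103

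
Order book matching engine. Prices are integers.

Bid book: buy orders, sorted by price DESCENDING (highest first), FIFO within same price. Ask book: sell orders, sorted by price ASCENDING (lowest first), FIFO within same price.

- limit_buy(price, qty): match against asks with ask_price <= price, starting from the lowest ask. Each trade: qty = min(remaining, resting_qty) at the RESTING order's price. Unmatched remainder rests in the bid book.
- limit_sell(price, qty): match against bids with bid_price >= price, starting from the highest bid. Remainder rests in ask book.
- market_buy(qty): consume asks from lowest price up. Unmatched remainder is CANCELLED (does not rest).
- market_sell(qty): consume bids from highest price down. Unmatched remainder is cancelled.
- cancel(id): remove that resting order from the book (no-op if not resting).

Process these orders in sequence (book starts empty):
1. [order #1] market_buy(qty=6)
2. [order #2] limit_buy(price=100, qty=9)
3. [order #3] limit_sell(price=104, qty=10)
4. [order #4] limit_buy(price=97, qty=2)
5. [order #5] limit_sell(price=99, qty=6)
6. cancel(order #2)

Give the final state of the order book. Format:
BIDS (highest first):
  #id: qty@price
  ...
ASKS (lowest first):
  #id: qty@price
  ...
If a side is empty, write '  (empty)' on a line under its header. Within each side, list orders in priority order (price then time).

After op 1 [order #1] market_buy(qty=6): fills=none; bids=[-] asks=[-]
After op 2 [order #2] limit_buy(price=100, qty=9): fills=none; bids=[#2:9@100] asks=[-]
After op 3 [order #3] limit_sell(price=104, qty=10): fills=none; bids=[#2:9@100] asks=[#3:10@104]
After op 4 [order #4] limit_buy(price=97, qty=2): fills=none; bids=[#2:9@100 #4:2@97] asks=[#3:10@104]
After op 5 [order #5] limit_sell(price=99, qty=6): fills=#2x#5:6@100; bids=[#2:3@100 #4:2@97] asks=[#3:10@104]
After op 6 cancel(order #2): fills=none; bids=[#4:2@97] asks=[#3:10@104]

Answer: BIDS (highest first):
  #4: 2@97
ASKS (lowest first):
  #3: 10@104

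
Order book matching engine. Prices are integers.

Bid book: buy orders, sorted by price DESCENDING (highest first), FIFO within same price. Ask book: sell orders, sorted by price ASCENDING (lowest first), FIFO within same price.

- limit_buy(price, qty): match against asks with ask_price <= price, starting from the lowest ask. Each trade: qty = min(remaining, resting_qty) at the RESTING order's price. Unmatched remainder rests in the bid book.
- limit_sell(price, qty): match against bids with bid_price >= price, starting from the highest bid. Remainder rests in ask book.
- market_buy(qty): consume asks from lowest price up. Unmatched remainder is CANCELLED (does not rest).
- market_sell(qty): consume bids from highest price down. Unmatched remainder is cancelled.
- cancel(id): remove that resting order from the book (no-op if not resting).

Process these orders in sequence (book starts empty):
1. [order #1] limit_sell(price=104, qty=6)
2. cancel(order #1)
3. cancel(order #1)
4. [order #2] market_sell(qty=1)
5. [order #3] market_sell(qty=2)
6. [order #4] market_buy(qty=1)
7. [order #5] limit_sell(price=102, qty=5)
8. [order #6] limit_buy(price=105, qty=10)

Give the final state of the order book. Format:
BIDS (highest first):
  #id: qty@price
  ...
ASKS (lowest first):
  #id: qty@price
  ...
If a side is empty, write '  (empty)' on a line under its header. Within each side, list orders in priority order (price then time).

Answer: BIDS (highest first):
  #6: 5@105
ASKS (lowest first):
  (empty)

Derivation:
After op 1 [order #1] limit_sell(price=104, qty=6): fills=none; bids=[-] asks=[#1:6@104]
After op 2 cancel(order #1): fills=none; bids=[-] asks=[-]
After op 3 cancel(order #1): fills=none; bids=[-] asks=[-]
After op 4 [order #2] market_sell(qty=1): fills=none; bids=[-] asks=[-]
After op 5 [order #3] market_sell(qty=2): fills=none; bids=[-] asks=[-]
After op 6 [order #4] market_buy(qty=1): fills=none; bids=[-] asks=[-]
After op 7 [order #5] limit_sell(price=102, qty=5): fills=none; bids=[-] asks=[#5:5@102]
After op 8 [order #6] limit_buy(price=105, qty=10): fills=#6x#5:5@102; bids=[#6:5@105] asks=[-]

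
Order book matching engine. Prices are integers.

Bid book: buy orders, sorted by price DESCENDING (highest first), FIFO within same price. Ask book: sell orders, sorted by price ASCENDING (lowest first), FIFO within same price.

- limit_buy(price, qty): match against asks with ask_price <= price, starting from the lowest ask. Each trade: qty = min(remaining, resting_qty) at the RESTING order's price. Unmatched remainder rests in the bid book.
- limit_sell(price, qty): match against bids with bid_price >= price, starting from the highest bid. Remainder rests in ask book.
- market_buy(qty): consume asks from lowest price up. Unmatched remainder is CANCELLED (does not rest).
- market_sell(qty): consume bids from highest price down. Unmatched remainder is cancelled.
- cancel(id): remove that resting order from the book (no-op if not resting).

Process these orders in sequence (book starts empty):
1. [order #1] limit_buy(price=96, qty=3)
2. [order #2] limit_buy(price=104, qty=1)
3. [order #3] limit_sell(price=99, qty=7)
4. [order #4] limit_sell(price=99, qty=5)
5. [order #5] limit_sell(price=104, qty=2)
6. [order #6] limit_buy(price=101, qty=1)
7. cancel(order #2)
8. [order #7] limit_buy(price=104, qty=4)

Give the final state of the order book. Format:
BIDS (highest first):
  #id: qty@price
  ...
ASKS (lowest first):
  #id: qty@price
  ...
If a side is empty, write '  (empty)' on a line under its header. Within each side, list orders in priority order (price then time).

After op 1 [order #1] limit_buy(price=96, qty=3): fills=none; bids=[#1:3@96] asks=[-]
After op 2 [order #2] limit_buy(price=104, qty=1): fills=none; bids=[#2:1@104 #1:3@96] asks=[-]
After op 3 [order #3] limit_sell(price=99, qty=7): fills=#2x#3:1@104; bids=[#1:3@96] asks=[#3:6@99]
After op 4 [order #4] limit_sell(price=99, qty=5): fills=none; bids=[#1:3@96] asks=[#3:6@99 #4:5@99]
After op 5 [order #5] limit_sell(price=104, qty=2): fills=none; bids=[#1:3@96] asks=[#3:6@99 #4:5@99 #5:2@104]
After op 6 [order #6] limit_buy(price=101, qty=1): fills=#6x#3:1@99; bids=[#1:3@96] asks=[#3:5@99 #4:5@99 #5:2@104]
After op 7 cancel(order #2): fills=none; bids=[#1:3@96] asks=[#3:5@99 #4:5@99 #5:2@104]
After op 8 [order #7] limit_buy(price=104, qty=4): fills=#7x#3:4@99; bids=[#1:3@96] asks=[#3:1@99 #4:5@99 #5:2@104]

Answer: BIDS (highest first):
  #1: 3@96
ASKS (lowest first):
  #3: 1@99
  #4: 5@99
  #5: 2@104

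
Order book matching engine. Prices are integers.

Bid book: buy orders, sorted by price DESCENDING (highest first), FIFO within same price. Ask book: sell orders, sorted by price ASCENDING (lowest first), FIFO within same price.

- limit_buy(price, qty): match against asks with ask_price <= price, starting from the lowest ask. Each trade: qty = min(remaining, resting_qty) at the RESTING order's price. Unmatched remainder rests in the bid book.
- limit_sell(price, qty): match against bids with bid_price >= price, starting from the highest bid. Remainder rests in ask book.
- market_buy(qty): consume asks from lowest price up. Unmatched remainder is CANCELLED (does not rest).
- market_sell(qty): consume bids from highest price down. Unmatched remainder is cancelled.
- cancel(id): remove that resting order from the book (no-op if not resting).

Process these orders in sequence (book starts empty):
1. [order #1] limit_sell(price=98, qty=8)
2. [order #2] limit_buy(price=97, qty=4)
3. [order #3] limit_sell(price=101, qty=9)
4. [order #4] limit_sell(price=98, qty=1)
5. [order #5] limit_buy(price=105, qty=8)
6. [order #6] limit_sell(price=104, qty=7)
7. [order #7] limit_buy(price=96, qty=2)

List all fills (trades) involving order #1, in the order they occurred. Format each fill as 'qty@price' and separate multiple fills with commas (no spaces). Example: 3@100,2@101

Answer: 8@98

Derivation:
After op 1 [order #1] limit_sell(price=98, qty=8): fills=none; bids=[-] asks=[#1:8@98]
After op 2 [order #2] limit_buy(price=97, qty=4): fills=none; bids=[#2:4@97] asks=[#1:8@98]
After op 3 [order #3] limit_sell(price=101, qty=9): fills=none; bids=[#2:4@97] asks=[#1:8@98 #3:9@101]
After op 4 [order #4] limit_sell(price=98, qty=1): fills=none; bids=[#2:4@97] asks=[#1:8@98 #4:1@98 #3:9@101]
After op 5 [order #5] limit_buy(price=105, qty=8): fills=#5x#1:8@98; bids=[#2:4@97] asks=[#4:1@98 #3:9@101]
After op 6 [order #6] limit_sell(price=104, qty=7): fills=none; bids=[#2:4@97] asks=[#4:1@98 #3:9@101 #6:7@104]
After op 7 [order #7] limit_buy(price=96, qty=2): fills=none; bids=[#2:4@97 #7:2@96] asks=[#4:1@98 #3:9@101 #6:7@104]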